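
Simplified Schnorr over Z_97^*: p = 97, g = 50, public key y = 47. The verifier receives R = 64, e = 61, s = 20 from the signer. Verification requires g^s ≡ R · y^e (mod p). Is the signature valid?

valid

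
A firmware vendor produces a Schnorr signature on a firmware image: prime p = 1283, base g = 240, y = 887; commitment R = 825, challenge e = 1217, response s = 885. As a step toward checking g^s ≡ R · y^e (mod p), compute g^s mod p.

430

240^2 = 57600 ≡ 1148
240^4 ≡ 1148^2 = 1317904 ≡ 263
240^8 ≡ 263^2 = 69169 ≡ 1170
240^16 ≡ 1170^2 = 1368900 ≡ 1222
240^32 ≡ 1222^2 = 1493284 ≡ 1155
240^64 ≡ 1155^2 = 1334025 ≡ 988
240^128 ≡ 988^2 = 976144 ≡ 1064
240^256 ≡ 1064^2 = 1132096 ≡ 490
240^512 ≡ 490^2 = 240100 ≡ 179
885 = 512 + 256 + 64 + 32 + 16 + 4 + 1, so 240^885 ≡ 179·490·988·1155·1222·263·240 ≡ 430 (mod 1283)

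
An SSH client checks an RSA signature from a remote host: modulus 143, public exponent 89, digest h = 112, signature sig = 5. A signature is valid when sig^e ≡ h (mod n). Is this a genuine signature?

forged

sig^2 ≡ 5^2 = 25
sig^4 ≡ 25^2 = 625 ≡ 53
sig^8 ≡ 53^2 = 2809 ≡ 92
sig^16 ≡ 92^2 = 8464 ≡ 27
sig^32 ≡ 27^2 = 729 ≡ 14
sig^64 ≡ 14^2 = 196 ≡ 53
89 = 64 + 16 + 8 + 1, so sig^89 ≡ 53·27·92·5 ≡ 31 (mod 143)
sig^89 mod 143 = 31, but h = 112.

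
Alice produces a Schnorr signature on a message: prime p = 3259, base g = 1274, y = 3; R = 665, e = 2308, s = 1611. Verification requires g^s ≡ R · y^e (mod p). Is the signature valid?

g^s mod p:
Squares mod 3259: 1274^1≡1274, 1274^2≡94, 1274^4≡2318, 1274^8≡2292, 1274^16≡3015, 1274^32≡874, 1274^64≡1270, 1274^128≡2954, 1274^256≡1773, 1274^512≡1853, 1274^1024≡1882
1611 = 1024 + 512 + 64 + 8 + 2 + 1, so 1274^1611 ≡ 1882·1853·1270·2292·94·1274 ≡ 53 (mod 3259)
R · y^e mod p:
Squares mod 3259: 3^1≡3, 3^2≡9, 3^4≡81, 3^8≡43, 3^16≡1849, 3^32≡110, 3^64≡2323, 3^128≡2684, 3^256≡1466, 3^512≡1475, 3^1024≡1872, 3^2048≡959
2308 = 2048 + 256 + 4, so 3^2308 ≡ 959·1466·81 ≡ 1436 (mod 3259)
665·1436 = 954940 ≡ 53 (mod 3259)
53 ≡ 53 (mod 3259); signature holds.

valid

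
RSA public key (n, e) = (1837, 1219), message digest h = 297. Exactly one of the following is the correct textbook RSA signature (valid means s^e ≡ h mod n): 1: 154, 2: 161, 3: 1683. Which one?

1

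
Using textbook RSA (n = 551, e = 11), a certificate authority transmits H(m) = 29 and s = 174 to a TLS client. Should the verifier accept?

accept

Squares mod 551: s^1≡174, s^2≡522, s^4≡290, s^8≡348
11 = 8 + 2 + 1, so s^11 ≡ 348·522·174 ≡ 29 (mod 551)
29 = H(m), so the signature checks out.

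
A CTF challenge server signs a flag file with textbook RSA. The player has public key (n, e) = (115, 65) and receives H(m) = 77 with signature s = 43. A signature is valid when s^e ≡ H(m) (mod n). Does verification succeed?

fails

s^65 mod 115 = 38
38 ≠ 77, so verification fails.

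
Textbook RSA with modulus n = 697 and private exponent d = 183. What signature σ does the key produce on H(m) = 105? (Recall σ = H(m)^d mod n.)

113

Squares mod 697: (H(m))^1≡105, (H(m))^2≡570, (H(m))^4≡98, (H(m))^8≡543, (H(m))^16≡18, (H(m))^32≡324, (H(m))^64≡426, (H(m))^128≡256
183 = 128 + 32 + 16 + 4 + 2 + 1, so (H(m))^183 ≡ 256·324·18·98·570·105 ≡ 113 (mod 697)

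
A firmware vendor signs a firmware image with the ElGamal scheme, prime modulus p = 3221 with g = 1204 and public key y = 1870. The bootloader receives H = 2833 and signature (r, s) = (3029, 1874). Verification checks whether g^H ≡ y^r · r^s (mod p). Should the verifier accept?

accept

Left side g^H mod p:
1204^2833 mod 3221 = 1124
Right side y^r · r^s mod p:
1870^3029 mod 3221 = 192
3029^1874 mod 3221 = 744
192·744 = 142848 ≡ 1124 (mod 3221)
1124 ≡ 1124 (mod 3221), so the signature is genuine.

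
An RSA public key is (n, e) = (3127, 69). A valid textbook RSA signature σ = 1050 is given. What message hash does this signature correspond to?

σ^2 ≡ 1050^2 = 1102500 ≡ 1796
σ^4 ≡ 1796^2 = 3225616 ≡ 1679
σ^8 ≡ 1679^2 = 2819041 ≡ 1614
σ^16 ≡ 1614^2 = 2604996 ≡ 205
σ^32 ≡ 205^2 = 42025 ≡ 1374
σ^64 ≡ 1374^2 = 1887876 ≡ 2295
69 = 64 + 4 + 1, so σ^69 ≡ 2295·1679·1050 ≡ 1236 (mod 3127)

1236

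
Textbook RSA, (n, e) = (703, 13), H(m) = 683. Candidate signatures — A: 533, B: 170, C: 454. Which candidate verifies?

Candidate A: Squares mod 703: 533^1≡533, 533^2≡77, 533^4≡305, 533^8≡229; 13 = 8 + 4 + 1, so 533^13 ≡ 229·305·533 ≡ 20 (mod 703)
Candidate B: Squares mod 703: 170^1≡170, 170^2≡77, 170^4≡305, 170^8≡229; 13 = 8 + 4 + 1, so 170^13 ≡ 229·305·170 ≡ 683 (mod 703)
  → matches H(m) = 683
Candidate C: Squares mod 703: 454^1≡454, 454^2≡137, 454^4≡491, 454^8≡655; 13 = 8 + 4 + 1, so 454^13 ≡ 655·491·454 ≡ 491 (mod 703)

B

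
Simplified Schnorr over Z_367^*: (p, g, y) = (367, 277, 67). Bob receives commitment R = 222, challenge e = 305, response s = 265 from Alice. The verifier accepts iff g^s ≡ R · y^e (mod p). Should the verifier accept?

reject

g^s mod p:
277^265 mod 367 = 291
R · y^e mod p:
67^305 mod 367 = 83
222·83 = 18426 ≡ 76 (mod 367)
291 ≠ 76; the check fails.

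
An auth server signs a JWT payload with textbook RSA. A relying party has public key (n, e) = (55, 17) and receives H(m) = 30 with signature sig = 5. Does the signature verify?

sig^2 ≡ 5^2 = 25
sig^4 ≡ 25^2 = 625 ≡ 20
sig^8 ≡ 20^2 = 400 ≡ 15
sig^16 ≡ 15^2 = 225 ≡ 5
17 = 16 + 1, so sig^17 ≡ 5·5 ≡ 25 (mod 55)
25 ≠ 30, so verification fails.

does not verify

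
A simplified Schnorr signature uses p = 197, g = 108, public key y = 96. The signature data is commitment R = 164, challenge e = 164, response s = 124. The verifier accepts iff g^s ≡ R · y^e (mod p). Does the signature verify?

g^s mod p:
Squares mod 197: 108^1≡108, 108^2≡41, 108^4≡105, 108^8≡190, 108^16≡49, 108^32≡37, 108^64≡187
124 = 64 + 32 + 16 + 8 + 4, so 108^124 ≡ 187·37·49·190·105 ≡ 76 (mod 197)
R · y^e mod p:
Squares mod 197: 96^1≡96, 96^2≡154, 96^4≡76, 96^8≡63, 96^16≡29, 96^32≡53, 96^64≡51, 96^128≡40
164 = 128 + 32 + 4, so 96^164 ≡ 40·53·76 ≡ 171 (mod 197)
164·171 = 28044 ≡ 70 (mod 197)
76 ≠ 70; the check fails.

does not verify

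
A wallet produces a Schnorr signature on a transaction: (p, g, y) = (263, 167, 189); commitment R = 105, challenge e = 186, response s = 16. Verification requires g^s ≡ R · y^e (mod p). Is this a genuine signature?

genuine

g^s mod p:
167^2 = 27889 ≡ 11
167^4 ≡ 11^2 = 121
167^8 ≡ 121^2 = 14641 ≡ 176
167^16 ≡ 176^2 = 30976 ≡ 205
R · y^e mod p:
189^2 = 35721 ≡ 216
189^4 ≡ 216^2 = 46656 ≡ 105
189^8 ≡ 105^2 = 11025 ≡ 242
189^16 ≡ 242^2 = 58564 ≡ 178
189^32 ≡ 178^2 = 31684 ≡ 124
189^64 ≡ 124^2 = 15376 ≡ 122
189^128 ≡ 122^2 = 14884 ≡ 156
186 = 128 + 32 + 16 + 8 + 2, so 189^186 ≡ 156·124·178·242·216 ≡ 27 (mod 263)
105·27 = 2835 ≡ 205 (mod 263)
205 ≡ 205 (mod 263); signature holds.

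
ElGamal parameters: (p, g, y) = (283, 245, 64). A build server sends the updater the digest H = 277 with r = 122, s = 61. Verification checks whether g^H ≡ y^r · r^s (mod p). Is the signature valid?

Left side g^H mod p:
245^277 mod 283 = 27
Right side y^r · r^s mod p:
64^122 mod 283 = 116
122^61 mod 283 = 149
116·149 = 17284 ≡ 21 (mod 283)
27 ≠ 21, so verification fails.

invalid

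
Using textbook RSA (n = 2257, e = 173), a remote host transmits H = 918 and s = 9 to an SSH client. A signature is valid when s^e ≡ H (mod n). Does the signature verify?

does not verify

s^2 ≡ 9^2 = 81
s^4 ≡ 81^2 = 6561 ≡ 2047
s^8 ≡ 2047^2 = 4190209 ≡ 1217
s^16 ≡ 1217^2 = 1481089 ≡ 497
s^32 ≡ 497^2 = 247009 ≡ 996
s^64 ≡ 996^2 = 992016 ≡ 1193
s^128 ≡ 1193^2 = 1423249 ≡ 1339
173 = 128 + 32 + 8 + 4 + 1, so s^173 ≡ 1339·996·1217·2047·9 ≡ 1339 (mod 2257)
1339 ≠ 918, so verification fails.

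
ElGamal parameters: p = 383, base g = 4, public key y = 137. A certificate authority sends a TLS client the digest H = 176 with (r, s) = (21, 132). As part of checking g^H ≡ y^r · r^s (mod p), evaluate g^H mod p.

4^2 = 16
4^4 ≡ 16^2 = 256
4^8 ≡ 256^2 = 65536 ≡ 43
4^16 ≡ 43^2 = 1849 ≡ 317
4^32 ≡ 317^2 = 100489 ≡ 143
4^64 ≡ 143^2 = 20449 ≡ 150
4^128 ≡ 150^2 = 22500 ≡ 286
176 = 128 + 32 + 16, so 4^176 ≡ 286·143·317 ≡ 116 (mod 383)

116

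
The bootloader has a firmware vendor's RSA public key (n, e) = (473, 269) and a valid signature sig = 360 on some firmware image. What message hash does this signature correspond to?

183

sig^2 ≡ 360^2 = 129600 ≡ 471
sig^4 ≡ 471^2 = 221841 ≡ 4
sig^8 ≡ 4^2 = 16
sig^16 ≡ 16^2 = 256
sig^32 ≡ 256^2 = 65536 ≡ 262
sig^64 ≡ 262^2 = 68644 ≡ 59
sig^128 ≡ 59^2 = 3481 ≡ 170
sig^256 ≡ 170^2 = 28900 ≡ 47
269 = 256 + 8 + 4 + 1, so sig^269 ≡ 47·16·4·360 ≡ 183 (mod 473)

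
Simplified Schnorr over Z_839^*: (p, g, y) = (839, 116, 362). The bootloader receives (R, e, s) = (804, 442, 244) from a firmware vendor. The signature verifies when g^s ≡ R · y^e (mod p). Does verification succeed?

g^s mod p:
Squares mod 839: 116^1≡116, 116^2≡32, 116^4≡185, 116^8≡665, 116^16≡72, 116^32≡150, 116^64≡686, 116^128≡756
244 = 128 + 64 + 32 + 16 + 4, so 116^244 ≡ 756·686·150·72·185 ≡ 280 (mod 839)
R · y^e mod p:
Squares mod 839: 362^1≡362, 362^2≡160, 362^4≡430, 362^8≡320, 362^16≡42, 362^32≡86, 362^64≡684, 362^128≡533, 362^256≡507
442 = 256 + 128 + 32 + 16 + 8 + 2, so 362^442 ≡ 507·533·86·42·320·160 ≡ 635 (mod 839)
804·635 = 510540 ≡ 428 (mod 839)
280 ≠ 428; the check fails.

fails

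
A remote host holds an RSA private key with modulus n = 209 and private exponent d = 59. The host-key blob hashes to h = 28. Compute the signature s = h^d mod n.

35

h^59 mod 209 = 35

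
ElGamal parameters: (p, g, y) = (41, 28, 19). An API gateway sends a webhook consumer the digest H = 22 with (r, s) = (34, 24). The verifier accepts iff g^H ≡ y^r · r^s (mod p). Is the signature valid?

Left side g^H mod p:
Squares mod 41: 28^1≡28, 28^2≡5, 28^4≡25, 28^8≡10, 28^16≡18
22 = 16 + 4 + 2, so 28^22 ≡ 18·25·5 ≡ 36 (mod 41)
Right side y^r · r^s mod p:
Squares mod 41: 19^1≡19, 19^2≡33, 19^4≡23, 19^8≡37, 19^16≡16, 19^32≡10
34 = 32 + 2, so 19^34 ≡ 10·33 ≡ 2 (mod 41)
Squares mod 41: 34^1≡34, 34^2≡8, 34^4≡23, 34^8≡37, 34^16≡16
24 = 16 + 8, so 34^24 ≡ 16·37 ≡ 18 (mod 41)
2·18 = 36 ≡ 36 (mod 41)
36 ≡ 36 (mod 41), so the signature is genuine.

valid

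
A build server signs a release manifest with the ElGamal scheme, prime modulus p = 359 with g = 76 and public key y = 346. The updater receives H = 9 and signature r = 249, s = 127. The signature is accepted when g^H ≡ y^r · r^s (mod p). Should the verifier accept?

Left side g^H mod p:
76^2 = 5776 ≡ 32
76^4 ≡ 32^2 = 1024 ≡ 306
76^8 ≡ 306^2 = 93636 ≡ 296
9 = 8 + 1, so 76^9 ≡ 296·76 ≡ 238 (mod 359)
Right side y^r · r^s mod p:
346^2 = 119716 ≡ 169
346^4 ≡ 169^2 = 28561 ≡ 200
346^8 ≡ 200^2 = 40000 ≡ 151
346^16 ≡ 151^2 = 22801 ≡ 184
346^32 ≡ 184^2 = 33856 ≡ 110
346^64 ≡ 110^2 = 12100 ≡ 253
346^128 ≡ 253^2 = 64009 ≡ 107
249 = 128 + 64 + 32 + 16 + 8 + 1, so 346^249 ≡ 107·253·110·184·151·346 ≡ 20 (mod 359)
249^2 = 62001 ≡ 253
249^4 ≡ 253^2 = 64009 ≡ 107
249^8 ≡ 107^2 = 11449 ≡ 320
249^16 ≡ 320^2 = 102400 ≡ 85
249^32 ≡ 85^2 = 7225 ≡ 45
249^64 ≡ 45^2 = 2025 ≡ 230
127 = 64 + 32 + 16 + 8 + 4 + 2 + 1, so 249^127 ≡ 230·45·85·320·107·253·249 ≡ 335 (mod 359)
20·335 = 6700 ≡ 238 (mod 359)
238 ≡ 238 (mod 359), so the signature is genuine.

accept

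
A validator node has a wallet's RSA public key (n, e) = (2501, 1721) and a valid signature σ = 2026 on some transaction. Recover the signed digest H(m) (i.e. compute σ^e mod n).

σ^2 ≡ 2026^2 = 4104676 ≡ 535
σ^4 ≡ 535^2 = 286225 ≡ 1111
σ^8 ≡ 1111^2 = 1234321 ≡ 1328
σ^16 ≡ 1328^2 = 1763584 ≡ 379
σ^32 ≡ 379^2 = 143641 ≡ 1084
σ^64 ≡ 1084^2 = 1175056 ≡ 2087
σ^128 ≡ 2087^2 = 4355569 ≡ 1328
σ^256 ≡ 1328^2 = 1763584 ≡ 379
σ^512 ≡ 379^2 = 143641 ≡ 1084
σ^1024 ≡ 1084^2 = 1175056 ≡ 2087
1721 = 1024 + 512 + 128 + 32 + 16 + 8 + 1, so σ^1721 ≡ 2087·1084·1328·1084·379·1328·2026 ≡ 1206 (mod 2501)

1206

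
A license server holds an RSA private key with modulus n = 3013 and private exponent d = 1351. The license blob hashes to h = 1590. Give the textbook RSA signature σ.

Squares mod 3013: h^1≡1590, h^2≡193, h^4≡1093, h^8≡1501, h^16≡2290, h^32≡1480, h^64≡2962, h^128≡2601, h^256≡1016, h^512≡1810, h^1024≡969
1351 = 1024 + 256 + 64 + 4 + 2 + 1, so h^1351 ≡ 969·1016·2962·1093·193·1590 ≡ 1099 (mod 3013)

1099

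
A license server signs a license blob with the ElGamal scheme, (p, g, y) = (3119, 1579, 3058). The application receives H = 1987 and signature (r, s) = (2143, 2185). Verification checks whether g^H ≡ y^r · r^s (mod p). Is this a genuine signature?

forged

Left side g^H mod p:
1579^1987 mod 3119 = 1423
Right side y^r · r^s mod p:
3058^2143 mod 3119 = 275
2143^2185 mod 3119 = 34
275·34 = 9350 ≡ 3112 (mod 3119)
1423 ≠ 3112, so verification fails.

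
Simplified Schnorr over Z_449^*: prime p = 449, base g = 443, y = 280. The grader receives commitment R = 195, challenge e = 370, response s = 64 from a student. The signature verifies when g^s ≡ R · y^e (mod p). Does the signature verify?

g^s mod p:
443^2 = 196249 ≡ 36
443^4 ≡ 36^2 = 1296 ≡ 398
443^8 ≡ 398^2 = 158404 ≡ 356
443^16 ≡ 356^2 = 126736 ≡ 118
443^32 ≡ 118^2 = 13924 ≡ 5
443^64 ≡ 5^2 = 25
R · y^e mod p:
280^2 = 78400 ≡ 274
280^4 ≡ 274^2 = 75076 ≡ 93
280^8 ≡ 93^2 = 8649 ≡ 118
280^16 ≡ 118^2 = 13924 ≡ 5
280^32 ≡ 5^2 = 25
280^64 ≡ 25^2 = 625 ≡ 176
280^128 ≡ 176^2 = 30976 ≡ 444
280^256 ≡ 444^2 = 197136 ≡ 25
370 = 256 + 64 + 32 + 16 + 2, so 280^370 ≡ 25·176·25·5·274 ≡ 334 (mod 449)
195·334 = 65130 ≡ 25 (mod 449)
25 ≡ 25 (mod 449); signature holds.

verifies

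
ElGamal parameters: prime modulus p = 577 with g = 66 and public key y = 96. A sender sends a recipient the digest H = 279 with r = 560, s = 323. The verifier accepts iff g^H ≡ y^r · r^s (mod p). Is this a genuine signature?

genuine

Left side g^H mod p:
66^2 = 4356 ≡ 317
66^4 ≡ 317^2 = 100489 ≡ 91
66^8 ≡ 91^2 = 8281 ≡ 203
66^16 ≡ 203^2 = 41209 ≡ 242
66^32 ≡ 242^2 = 58564 ≡ 287
66^64 ≡ 287^2 = 82369 ≡ 435
66^128 ≡ 435^2 = 189225 ≡ 546
66^256 ≡ 546^2 = 298116 ≡ 384
279 = 256 + 16 + 4 + 2 + 1, so 66^279 ≡ 384·242·91·317·66 ≡ 209 (mod 577)
Right side y^r · r^s mod p:
96^2 = 9216 ≡ 561
96^4 ≡ 561^2 = 314721 ≡ 256
96^8 ≡ 256^2 = 65536 ≡ 335
96^16 ≡ 335^2 = 112225 ≡ 287
96^32 ≡ 287^2 = 82369 ≡ 435
96^64 ≡ 435^2 = 189225 ≡ 546
96^128 ≡ 546^2 = 298116 ≡ 384
96^256 ≡ 384^2 = 147456 ≡ 321
96^512 ≡ 321^2 = 103041 ≡ 335
560 = 512 + 32 + 16, so 96^560 ≡ 335·435·287 ≡ 384 (mod 577)
560^2 = 313600 ≡ 289
560^4 ≡ 289^2 = 83521 ≡ 433
560^8 ≡ 433^2 = 187489 ≡ 541
560^16 ≡ 541^2 = 292681 ≡ 142
560^32 ≡ 142^2 = 20164 ≡ 546
560^64 ≡ 546^2 = 298116 ≡ 384
560^128 ≡ 384^2 = 147456 ≡ 321
560^256 ≡ 321^2 = 103041 ≡ 335
323 = 256 + 64 + 2 + 1, so 560^323 ≡ 335·384·289·560 ≡ 552 (mod 577)
384·552 = 211968 ≡ 209 (mod 577)
209 ≡ 209 (mod 577), so the signature is genuine.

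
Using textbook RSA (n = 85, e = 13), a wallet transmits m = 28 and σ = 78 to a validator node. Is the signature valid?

valid

σ^2 ≡ 78^2 = 6084 ≡ 49
σ^4 ≡ 49^2 = 2401 ≡ 21
σ^8 ≡ 21^2 = 441 ≡ 16
13 = 8 + 4 + 1, so σ^13 ≡ 16·21·78 ≡ 28 (mod 85)
σ^13 mod 85 = 28 matches m.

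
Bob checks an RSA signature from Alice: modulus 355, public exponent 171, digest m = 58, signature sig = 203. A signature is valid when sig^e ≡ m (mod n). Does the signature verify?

sig^171 mod 355 = 297
The recovered value 297 does not match the digest 58.

does not verify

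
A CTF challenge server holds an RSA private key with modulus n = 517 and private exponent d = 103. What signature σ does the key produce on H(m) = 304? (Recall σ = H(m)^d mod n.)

442

(H(m))^2 ≡ 304^2 = 92416 ≡ 390
(H(m))^4 ≡ 390^2 = 152100 ≡ 102
(H(m))^8 ≡ 102^2 = 10404 ≡ 64
(H(m))^16 ≡ 64^2 = 4096 ≡ 477
(H(m))^32 ≡ 477^2 = 227529 ≡ 49
(H(m))^64 ≡ 49^2 = 2401 ≡ 333
103 = 64 + 32 + 4 + 2 + 1, so (H(m))^103 ≡ 333·49·102·390·304 ≡ 442 (mod 517)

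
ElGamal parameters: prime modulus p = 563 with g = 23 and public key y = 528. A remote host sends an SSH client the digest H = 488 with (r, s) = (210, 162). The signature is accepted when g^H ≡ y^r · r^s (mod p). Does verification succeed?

passes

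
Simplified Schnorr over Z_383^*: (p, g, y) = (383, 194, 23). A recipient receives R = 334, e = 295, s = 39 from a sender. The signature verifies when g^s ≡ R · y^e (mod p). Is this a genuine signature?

forged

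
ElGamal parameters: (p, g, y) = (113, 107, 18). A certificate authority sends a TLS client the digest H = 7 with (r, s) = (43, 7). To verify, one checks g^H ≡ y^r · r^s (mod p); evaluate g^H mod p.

78

107^2 = 11449 ≡ 36
107^4 ≡ 36^2 = 1296 ≡ 53
7 = 4 + 2 + 1, so 107^7 ≡ 53·36·107 ≡ 78 (mod 113)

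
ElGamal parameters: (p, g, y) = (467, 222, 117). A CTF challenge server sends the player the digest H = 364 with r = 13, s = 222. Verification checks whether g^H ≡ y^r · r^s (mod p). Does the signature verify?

verifies

Left side g^H mod p:
Squares mod 467: 222^1≡222, 222^2≡249, 222^4≡357, 222^8≡425, 222^16≡363, 222^32≡75, 222^64≡21, 222^128≡441, 222^256≡209
364 = 256 + 64 + 32 + 8 + 4, so 222^364 ≡ 209·21·75·425·357 ≡ 198 (mod 467)
Right side y^r · r^s mod p:
Squares mod 467: 117^1≡117, 117^2≡146, 117^4≡301, 117^8≡3
13 = 8 + 4 + 1, so 117^13 ≡ 3·301·117 ≡ 109 (mod 467)
Squares mod 467: 13^1≡13, 13^2≡169, 13^4≡74, 13^8≡339, 13^16≡39, 13^32≡120, 13^64≡390, 13^128≡325
222 = 128 + 64 + 16 + 8 + 4 + 2, so 13^222 ≡ 325·390·39·339·74·169 ≡ 336 (mod 467)
109·336 = 36624 ≡ 198 (mod 467)
198 ≡ 198 (mod 467), so the signature is genuine.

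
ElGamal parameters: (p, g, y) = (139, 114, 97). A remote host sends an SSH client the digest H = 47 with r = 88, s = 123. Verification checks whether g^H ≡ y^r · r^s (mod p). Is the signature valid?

valid

Left side g^H mod p:
114^2 = 12996 ≡ 69
114^4 ≡ 69^2 = 4761 ≡ 35
114^8 ≡ 35^2 = 1225 ≡ 113
114^16 ≡ 113^2 = 12769 ≡ 120
114^32 ≡ 120^2 = 14400 ≡ 83
47 = 32 + 8 + 4 + 2 + 1, so 114^47 ≡ 83·113·35·69·114 ≡ 102 (mod 139)
Right side y^r · r^s mod p:
97^2 = 9409 ≡ 96
97^4 ≡ 96^2 = 9216 ≡ 42
97^8 ≡ 42^2 = 1764 ≡ 96
97^16 ≡ 96^2 = 9216 ≡ 42
97^32 ≡ 42^2 = 1764 ≡ 96
97^64 ≡ 96^2 = 9216 ≡ 42
88 = 64 + 16 + 8, so 97^88 ≡ 42·42·96 ≡ 42 (mod 139)
88^2 = 7744 ≡ 99
88^4 ≡ 99^2 = 9801 ≡ 71
88^8 ≡ 71^2 = 5041 ≡ 37
88^16 ≡ 37^2 = 1369 ≡ 118
88^32 ≡ 118^2 = 13924 ≡ 24
88^64 ≡ 24^2 = 576 ≡ 20
123 = 64 + 32 + 16 + 8 + 2 + 1, so 88^123 ≡ 20·24·118·37·99·88 ≡ 62 (mod 139)
42·62 = 2604 ≡ 102 (mod 139)
102 ≡ 102 (mod 139), so the signature is genuine.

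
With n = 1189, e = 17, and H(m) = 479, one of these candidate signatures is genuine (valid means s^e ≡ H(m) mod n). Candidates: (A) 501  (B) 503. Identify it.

B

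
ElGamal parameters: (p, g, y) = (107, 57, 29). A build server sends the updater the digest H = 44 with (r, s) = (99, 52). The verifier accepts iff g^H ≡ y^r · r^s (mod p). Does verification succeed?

Left side g^H mod p:
57^2 = 3249 ≡ 39
57^4 ≡ 39^2 = 1521 ≡ 23
57^8 ≡ 23^2 = 529 ≡ 101
57^16 ≡ 101^2 = 10201 ≡ 36
57^32 ≡ 36^2 = 1296 ≡ 12
44 = 32 + 8 + 4, so 57^44 ≡ 12·101·23 ≡ 56 (mod 107)
Right side y^r · r^s mod p:
29^2 = 841 ≡ 92
29^4 ≡ 92^2 = 8464 ≡ 11
29^8 ≡ 11^2 = 121 ≡ 14
29^16 ≡ 14^2 = 196 ≡ 89
29^32 ≡ 89^2 = 7921 ≡ 3
29^64 ≡ 3^2 = 9
99 = 64 + 32 + 2 + 1, so 29^99 ≡ 9·3·92·29 ≡ 25 (mod 107)
99^2 = 9801 ≡ 64
99^4 ≡ 64^2 = 4096 ≡ 30
99^8 ≡ 30^2 = 900 ≡ 44
99^16 ≡ 44^2 = 1936 ≡ 10
99^32 ≡ 10^2 = 100
52 = 32 + 16 + 4, so 99^52 ≡ 100·10·30 ≡ 40 (mod 107)
25·40 = 1000 ≡ 37 (mod 107)
56 ≠ 37, so verification fails.

fails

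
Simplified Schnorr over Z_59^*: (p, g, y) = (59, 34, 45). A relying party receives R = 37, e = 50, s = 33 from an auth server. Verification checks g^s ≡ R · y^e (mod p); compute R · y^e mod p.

14

Squares mod 59: 45^1≡45, 45^2≡19, 45^4≡7, 45^8≡49, 45^16≡41, 45^32≡29
50 = 32 + 16 + 2, so 45^50 ≡ 29·41·19 ≡ 53 (mod 59)
R · y^e ≡ 37·53 = 1961 ≡ 14 (mod 59)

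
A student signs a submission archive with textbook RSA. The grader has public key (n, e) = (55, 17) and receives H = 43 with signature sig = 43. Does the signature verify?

verifies

Squares mod 55: sig^1≡43, sig^2≡34, sig^4≡1, sig^8≡1, sig^16≡1
17 = 16 + 1, so sig^17 ≡ 1·43 ≡ 43 (mod 55)
Since 43 equals the digest 43, verification succeeds.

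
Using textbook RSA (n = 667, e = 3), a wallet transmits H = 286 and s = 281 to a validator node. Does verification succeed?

Squares mod 667: s^1≡281, s^2≡255
3 = 2 + 1, so s^3 ≡ 255·281 ≡ 286 (mod 667)
s^3 mod 667 = 286 matches H.

passes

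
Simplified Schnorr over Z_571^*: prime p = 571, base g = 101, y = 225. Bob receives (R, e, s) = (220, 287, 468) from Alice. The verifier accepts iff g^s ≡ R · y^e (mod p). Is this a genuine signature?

g^s mod p:
101^2 = 10201 ≡ 494
101^4 ≡ 494^2 = 244036 ≡ 219
101^8 ≡ 219^2 = 47961 ≡ 568
101^16 ≡ 568^2 = 322624 ≡ 9
101^32 ≡ 9^2 = 81
101^64 ≡ 81^2 = 6561 ≡ 280
101^128 ≡ 280^2 = 78400 ≡ 173
101^256 ≡ 173^2 = 29929 ≡ 237
468 = 256 + 128 + 64 + 16 + 4, so 101^468 ≡ 237·173·280·9·219 ≡ 484 (mod 571)
R · y^e mod p:
225^2 = 50625 ≡ 377
225^4 ≡ 377^2 = 142129 ≡ 521
225^8 ≡ 521^2 = 271441 ≡ 216
225^16 ≡ 216^2 = 46656 ≡ 405
225^32 ≡ 405^2 = 164025 ≡ 148
225^64 ≡ 148^2 = 21904 ≡ 206
225^128 ≡ 206^2 = 42436 ≡ 182
225^256 ≡ 182^2 = 33124 ≡ 6
287 = 256 + 16 + 8 + 4 + 2 + 1, so 225^287 ≡ 6·405·216·521·377·225 ≡ 377 (mod 571)
220·377 = 82940 ≡ 145 (mod 571)
484 ≠ 145; the check fails.

forged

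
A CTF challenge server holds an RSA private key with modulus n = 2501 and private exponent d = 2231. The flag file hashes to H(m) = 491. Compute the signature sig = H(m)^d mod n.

Squares mod 2501: (H(m))^1≡491, (H(m))^2≡985, (H(m))^4≡2338, (H(m))^8≡1559, (H(m))^16≡2010, (H(m))^32≡985, (H(m))^64≡2338, (H(m))^128≡1559, (H(m))^256≡2010, (H(m))^512≡985, (H(m))^1024≡2338, (H(m))^2048≡1559
2231 = 2048 + 128 + 32 + 16 + 4 + 2 + 1, so (H(m))^2231 ≡ 1559·1559·985·2010·2338·985·491 ≡ 491 (mod 2501)

491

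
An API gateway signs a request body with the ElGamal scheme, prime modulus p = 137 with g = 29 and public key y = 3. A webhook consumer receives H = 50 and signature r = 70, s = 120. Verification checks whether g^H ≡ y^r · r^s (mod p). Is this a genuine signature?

Left side g^H mod p:
Squares mod 137: 29^1≡29, 29^2≡19, 29^4≡87, 29^8≡34, 29^16≡60, 29^32≡38
50 = 32 + 16 + 2, so 29^50 ≡ 38·60·19 ≡ 28 (mod 137)
Right side y^r · r^s mod p:
Squares mod 137: 3^1≡3, 3^2≡9, 3^4≡81, 3^8≡122, 3^16≡88, 3^32≡72, 3^64≡115
70 = 64 + 4 + 2, so 3^70 ≡ 115·81·9 ≡ 128 (mod 137)
Squares mod 137: 70^1≡70, 70^2≡105, 70^4≡65, 70^8≡115, 70^16≡73, 70^32≡123, 70^64≡59
120 = 64 + 32 + 16 + 8, so 70^120 ≡ 59·123·73·115 ≡ 122 (mod 137)
128·122 = 15616 ≡ 135 (mod 137)
28 ≠ 135, so verification fails.

forged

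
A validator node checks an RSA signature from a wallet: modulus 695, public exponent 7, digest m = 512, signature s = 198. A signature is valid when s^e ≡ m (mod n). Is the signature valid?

Squares mod 695: s^1≡198, s^2≡284, s^4≡36
7 = 4 + 2 + 1, so s^7 ≡ 36·284·198 ≡ 512 (mod 695)
512 = m, so the signature checks out.

valid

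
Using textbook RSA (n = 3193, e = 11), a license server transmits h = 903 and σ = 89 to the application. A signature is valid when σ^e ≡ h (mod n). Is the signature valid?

Squares mod 3193: σ^1≡89, σ^2≡1535, σ^4≡2984, σ^8≡2172
11 = 8 + 2 + 1, so σ^11 ≡ 2172·1535·89 ≡ 2290 (mod 3193)
σ^11 mod 3193 = 2290, but h = 903.

invalid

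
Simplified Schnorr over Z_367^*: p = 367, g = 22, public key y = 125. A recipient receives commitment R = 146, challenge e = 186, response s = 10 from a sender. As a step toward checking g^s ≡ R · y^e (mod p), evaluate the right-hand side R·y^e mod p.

181

Squares mod 367: 125^1≡125, 125^2≡211, 125^4≡114, 125^8≡151, 125^16≡47, 125^32≡7, 125^64≡49, 125^128≡199
186 = 128 + 32 + 16 + 8 + 2, so 125^186 ≡ 199·7·47·151·211 ≡ 49 (mod 367)
R · y^e ≡ 146·49 = 7154 ≡ 181 (mod 367)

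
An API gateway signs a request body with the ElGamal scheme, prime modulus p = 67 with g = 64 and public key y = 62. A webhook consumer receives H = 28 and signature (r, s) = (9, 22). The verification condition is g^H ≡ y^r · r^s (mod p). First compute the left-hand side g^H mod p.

59

Squares mod 67: 64^1≡64, 64^2≡9, 64^4≡14, 64^8≡62, 64^16≡25
28 = 16 + 8 + 4, so 64^28 ≡ 25·62·14 ≡ 59 (mod 67)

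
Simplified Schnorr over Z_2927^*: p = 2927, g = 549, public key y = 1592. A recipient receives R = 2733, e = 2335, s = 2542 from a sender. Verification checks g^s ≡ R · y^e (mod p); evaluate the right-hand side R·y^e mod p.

1592^2335 mod 2927 = 1968
R · y^e ≡ 2733·1968 = 5378544 ≡ 1645 (mod 2927)

1645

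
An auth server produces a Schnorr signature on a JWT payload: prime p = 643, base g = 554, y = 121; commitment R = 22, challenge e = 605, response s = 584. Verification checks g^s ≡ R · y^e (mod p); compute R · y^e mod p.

Squares mod 643: 121^1≡121, 121^2≡495, 121^4≡42, 121^8≡478, 121^16≡219, 121^32≡379, 121^64≡252, 121^128≡490, 121^256≡261, 121^512≡606
605 = 512 + 64 + 16 + 8 + 4 + 1, so 121^605 ≡ 606·252·219·478·42·121 ≡ 564 (mod 643)
R · y^e ≡ 22·564 = 12408 ≡ 191 (mod 643)

191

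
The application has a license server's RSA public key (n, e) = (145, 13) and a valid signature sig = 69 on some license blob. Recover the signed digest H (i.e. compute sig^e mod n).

Squares mod 145: sig^1≡69, sig^2≡121, sig^4≡141, sig^8≡16
13 = 8 + 4 + 1, so sig^13 ≡ 16·141·69 ≡ 79 (mod 145)

79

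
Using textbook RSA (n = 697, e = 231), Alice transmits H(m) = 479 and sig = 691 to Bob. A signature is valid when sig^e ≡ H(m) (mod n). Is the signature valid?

valid

sig^2 ≡ 691^2 = 477481 ≡ 36
sig^4 ≡ 36^2 = 1296 ≡ 599
sig^8 ≡ 599^2 = 358801 ≡ 543
sig^16 ≡ 543^2 = 294849 ≡ 18
sig^32 ≡ 18^2 = 324
sig^64 ≡ 324^2 = 104976 ≡ 426
sig^128 ≡ 426^2 = 181476 ≡ 256
231 = 128 + 64 + 32 + 4 + 2 + 1, so sig^231 ≡ 256·426·324·599·36·691 ≡ 479 (mod 697)
479 = H(m), so the signature checks out.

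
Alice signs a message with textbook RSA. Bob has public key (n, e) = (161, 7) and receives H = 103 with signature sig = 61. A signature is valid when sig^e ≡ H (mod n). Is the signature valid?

sig^2 ≡ 61^2 = 3721 ≡ 18
sig^4 ≡ 18^2 = 324 ≡ 2
7 = 4 + 2 + 1, so sig^7 ≡ 2·18·61 ≡ 103 (mod 161)
sig^7 mod 161 = 103 matches H.

valid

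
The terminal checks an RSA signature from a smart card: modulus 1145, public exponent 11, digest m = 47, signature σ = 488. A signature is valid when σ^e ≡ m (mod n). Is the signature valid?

invalid

σ^2 ≡ 488^2 = 238144 ≡ 1129
σ^4 ≡ 1129^2 = 1274641 ≡ 256
σ^8 ≡ 256^2 = 65536 ≡ 271
11 = 8 + 2 + 1, so σ^11 ≡ 271·1129·488 ≡ 1137 (mod 1145)
σ^11 mod 1145 = 1137, but m = 47.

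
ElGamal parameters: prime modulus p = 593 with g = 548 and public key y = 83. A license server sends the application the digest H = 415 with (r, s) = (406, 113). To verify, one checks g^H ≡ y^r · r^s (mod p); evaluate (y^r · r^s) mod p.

83^406 mod 593 = 31
406^113 mod 593 = 204
y^r · r^s ≡ 31·204 = 6324 ≡ 394 (mod 593)

394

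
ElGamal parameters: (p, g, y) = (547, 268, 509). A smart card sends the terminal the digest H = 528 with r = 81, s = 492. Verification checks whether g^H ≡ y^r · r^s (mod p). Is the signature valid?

invalid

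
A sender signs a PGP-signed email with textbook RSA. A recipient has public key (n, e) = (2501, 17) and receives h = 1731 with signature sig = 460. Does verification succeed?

passes

sig^2 ≡ 460^2 = 211600 ≡ 1516
sig^4 ≡ 1516^2 = 2298256 ≡ 2338
sig^8 ≡ 2338^2 = 5466244 ≡ 1559
sig^16 ≡ 1559^2 = 2430481 ≡ 2010
17 = 16 + 1, so sig^17 ≡ 2010·460 ≡ 1731 (mod 2501)
sig^17 mod 2501 = 1731 matches h.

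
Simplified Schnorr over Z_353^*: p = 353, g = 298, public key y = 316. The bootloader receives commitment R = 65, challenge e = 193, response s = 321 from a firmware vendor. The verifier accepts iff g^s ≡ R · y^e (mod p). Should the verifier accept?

g^s mod p:
Squares mod 353: 298^1≡298, 298^2≡201, 298^4≡159, 298^8≡218, 298^16≡222, 298^32≡217, 298^64≡140, 298^128≡185, 298^256≡337
321 = 256 + 64 + 1, so 298^321 ≡ 337·140·298 ≡ 3 (mod 353)
R · y^e mod p:
Squares mod 353: 316^1≡316, 316^2≡310, 316^4≡84, 316^8≡349, 316^16≡16, 316^32≡256, 316^64≡231, 316^128≡58
193 = 128 + 64 + 1, so 316^193 ≡ 58·231·316 ≡ 239 (mod 353)
65·239 = 15535 ≡ 3 (mod 353)
3 ≡ 3 (mod 353); signature holds.

accept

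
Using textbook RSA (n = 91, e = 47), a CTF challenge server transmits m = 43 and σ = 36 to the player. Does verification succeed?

σ^2 ≡ 36^2 = 1296 ≡ 22
σ^4 ≡ 22^2 = 484 ≡ 29
σ^8 ≡ 29^2 = 841 ≡ 22
σ^16 ≡ 22^2 = 484 ≡ 29
σ^32 ≡ 29^2 = 841 ≡ 22
47 = 32 + 8 + 4 + 2 + 1, so σ^47 ≡ 22·22·29·22·36 ≡ 43 (mod 91)
Since 43 equals the digest 43, verification succeeds.

passes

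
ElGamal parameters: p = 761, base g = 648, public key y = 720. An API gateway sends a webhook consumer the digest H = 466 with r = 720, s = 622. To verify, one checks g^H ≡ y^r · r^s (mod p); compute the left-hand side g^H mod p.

159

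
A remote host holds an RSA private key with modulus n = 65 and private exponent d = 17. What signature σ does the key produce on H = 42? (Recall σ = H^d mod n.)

Squares mod 65: H^1≡42, H^2≡9, H^4≡16, H^8≡61, H^16≡16
17 = 16 + 1, so H^17 ≡ 16·42 ≡ 22 (mod 65)

22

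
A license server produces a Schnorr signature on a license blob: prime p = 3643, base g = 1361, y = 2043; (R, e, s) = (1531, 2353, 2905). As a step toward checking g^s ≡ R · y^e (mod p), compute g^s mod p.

1361^2 = 1852321 ≡ 1677
1361^4 ≡ 1677^2 = 2812329 ≡ 3576
1361^8 ≡ 3576^2 = 12787776 ≡ 846
1361^16 ≡ 846^2 = 715716 ≡ 1688
1361^32 ≡ 1688^2 = 2849344 ≡ 518
1361^64 ≡ 518^2 = 268324 ≡ 2385
1361^128 ≡ 2385^2 = 5688225 ≡ 1502
1361^256 ≡ 1502^2 = 2256004 ≡ 987
1361^512 ≡ 987^2 = 974169 ≡ 1488
1361^1024 ≡ 1488^2 = 2214144 ≡ 2843
1361^2048 ≡ 2843^2 = 8082649 ≡ 2475
2905 = 2048 + 512 + 256 + 64 + 16 + 8 + 1, so 1361^2905 ≡ 2475·1488·987·2385·1688·846·1361 ≡ 1047 (mod 3643)

1047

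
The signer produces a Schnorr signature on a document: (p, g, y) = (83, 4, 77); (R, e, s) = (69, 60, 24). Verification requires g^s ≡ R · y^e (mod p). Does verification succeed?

g^s mod p:
4^2 = 16
4^4 ≡ 16^2 = 256 ≡ 7
4^8 ≡ 7^2 = 49
4^16 ≡ 49^2 = 2401 ≡ 77
24 = 16 + 8, so 4^24 ≡ 77·49 ≡ 38 (mod 83)
R · y^e mod p:
77^2 = 5929 ≡ 36
77^4 ≡ 36^2 = 1296 ≡ 51
77^8 ≡ 51^2 = 2601 ≡ 28
77^16 ≡ 28^2 = 784 ≡ 37
77^32 ≡ 37^2 = 1369 ≡ 41
60 = 32 + 16 + 8 + 4, so 77^60 ≡ 41·37·28·51 ≡ 59 (mod 83)
69·59 = 4071 ≡ 4 (mod 83)
38 ≠ 4; the check fails.

fails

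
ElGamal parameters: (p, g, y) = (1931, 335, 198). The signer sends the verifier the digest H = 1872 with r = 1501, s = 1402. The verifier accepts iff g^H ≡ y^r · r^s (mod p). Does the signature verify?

Left side g^H mod p:
Squares mod 1931: 335^1≡335, 335^2≡227, 335^4≡1323, 335^8≡843, 335^16≡41, 335^32≡1681, 335^64≡708, 335^128≡1135, 335^256≡248, 335^512≡1643, 335^1024≡1842
1872 = 1024 + 512 + 256 + 64 + 16, so 335^1872 ≡ 1842·1643·248·708·41 ≡ 416 (mod 1931)
Right side y^r · r^s mod p:
Squares mod 1931: 198^1≡198, 198^2≡584, 198^4≡1200, 198^8≡1405, 198^16≡543, 198^32≡1337, 198^64≡1394, 198^128≡650, 198^256≡1542, 198^512≡703, 198^1024≡1804
1501 = 1024 + 256 + 128 + 64 + 16 + 8 + 4 + 1, so 198^1501 ≡ 1804·1542·650·1394·543·1405·1200·198 ≡ 212 (mod 1931)
Squares mod 1931: 1501^1≡1501, 1501^2≡1455, 1501^4≡649, 1501^8≡243, 1501^16≡1119, 1501^32≡873, 1501^64≡1315, 1501^128≡980, 1501^256≡693, 1501^512≡1361, 1501^1024≡492
1402 = 1024 + 256 + 64 + 32 + 16 + 8 + 2, so 1501^1402 ≡ 492·693·1315·873·1119·243·1455 ≡ 1194 (mod 1931)
212·1194 = 253128 ≡ 167 (mod 1931)
416 ≠ 167, so verification fails.

does not verify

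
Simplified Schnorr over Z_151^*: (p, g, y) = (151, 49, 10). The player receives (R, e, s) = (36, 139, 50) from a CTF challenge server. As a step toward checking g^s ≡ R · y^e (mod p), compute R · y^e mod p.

Squares mod 151: 10^1≡10, 10^2≡100, 10^4≡34, 10^8≡99, 10^16≡137, 10^32≡45, 10^64≡62, 10^128≡69
139 = 128 + 8 + 2 + 1, so 10^139 ≡ 69·99·100·10 ≡ 62 (mod 151)
R · y^e ≡ 36·62 = 2232 ≡ 118 (mod 151)

118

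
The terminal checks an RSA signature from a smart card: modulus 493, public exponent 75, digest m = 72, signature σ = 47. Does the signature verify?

verifies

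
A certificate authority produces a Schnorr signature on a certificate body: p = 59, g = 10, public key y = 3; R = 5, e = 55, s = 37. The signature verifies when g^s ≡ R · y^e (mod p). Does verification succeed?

fails

g^s mod p:
10^2 = 100 ≡ 41
10^4 ≡ 41^2 = 1681 ≡ 29
10^8 ≡ 29^2 = 841 ≡ 15
10^16 ≡ 15^2 = 225 ≡ 48
10^32 ≡ 48^2 = 2304 ≡ 3
37 = 32 + 4 + 1, so 10^37 ≡ 3·29·10 ≡ 44 (mod 59)
R · y^e mod p:
3^2 = 9
3^4 ≡ 9^2 = 81 ≡ 22
3^8 ≡ 22^2 = 484 ≡ 12
3^16 ≡ 12^2 = 144 ≡ 26
3^32 ≡ 26^2 = 676 ≡ 27
55 = 32 + 16 + 4 + 2 + 1, so 3^55 ≡ 27·26·22·9·3 ≡ 35 (mod 59)
5·35 = 175 ≡ 57 (mod 59)
44 ≠ 57; the check fails.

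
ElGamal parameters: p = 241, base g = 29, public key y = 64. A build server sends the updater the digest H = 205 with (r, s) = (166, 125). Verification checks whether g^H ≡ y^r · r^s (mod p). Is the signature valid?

valid

Left side g^H mod p:
Squares mod 241: 29^1≡29, 29^2≡118, 29^4≡187, 29^8≡24, 29^16≡94, 29^32≡160, 29^64≡54, 29^128≡24
205 = 128 + 64 + 8 + 4 + 1, so 29^205 ≡ 24·54·24·187·29 ≡ 128 (mod 241)
Right side y^r · r^s mod p:
Squares mod 241: 64^1≡64, 64^2≡240, 64^4≡1, 64^8≡1, 64^16≡1, 64^32≡1, 64^64≡1, 64^128≡1
166 = 128 + 32 + 4 + 2, so 64^166 ≡ 1·1·1·240 ≡ 240 (mod 241)
Squares mod 241: 166^1≡166, 166^2≡82, 166^4≡217, 166^8≡94, 166^16≡160, 166^32≡54, 166^64≡24
125 = 64 + 32 + 16 + 8 + 4 + 1, so 166^125 ≡ 24·54·160·94·217·166 ≡ 113 (mod 241)
240·113 = 27120 ≡ 128 (mod 241)
128 ≡ 128 (mod 241), so the signature is genuine.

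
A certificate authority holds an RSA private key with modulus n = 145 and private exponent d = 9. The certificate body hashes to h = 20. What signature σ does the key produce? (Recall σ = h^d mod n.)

110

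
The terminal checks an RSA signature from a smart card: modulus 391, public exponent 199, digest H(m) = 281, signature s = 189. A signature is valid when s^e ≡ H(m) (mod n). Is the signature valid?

valid

Squares mod 391: s^1≡189, s^2≡140, s^4≡50, s^8≡154, s^16≡256, s^32≡239, s^64≡35, s^128≡52
199 = 128 + 64 + 4 + 2 + 1, so s^199 ≡ 52·35·50·140·189 ≡ 281 (mod 391)
s^199 mod 391 = 281 matches H(m).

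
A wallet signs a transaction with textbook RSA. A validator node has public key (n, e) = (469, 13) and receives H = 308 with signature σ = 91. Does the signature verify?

verifies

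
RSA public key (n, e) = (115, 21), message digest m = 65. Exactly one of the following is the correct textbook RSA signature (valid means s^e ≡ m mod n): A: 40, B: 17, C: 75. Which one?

Candidate A: Squares mod 115: 40^1≡40, 40^2≡105, 40^4≡100, 40^8≡110, 40^16≡25; 21 = 16 + 4 + 1, so 40^21 ≡ 25·100·40 ≡ 65 (mod 115)
  → matches m = 65
Candidate B: Squares mod 115: 17^1≡17, 17^2≡59, 17^4≡31, 17^8≡41, 17^16≡71; 21 = 16 + 4 + 1, so 17^21 ≡ 71·31·17 ≡ 42 (mod 115)
Candidate C: Squares mod 115: 75^1≡75, 75^2≡105, 75^4≡100, 75^8≡110, 75^16≡25; 21 = 16 + 4 + 1, so 75^21 ≡ 25·100·75 ≡ 50 (mod 115)

A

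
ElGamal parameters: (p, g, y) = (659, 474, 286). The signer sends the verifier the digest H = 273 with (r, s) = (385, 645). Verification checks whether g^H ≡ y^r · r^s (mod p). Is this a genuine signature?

Left side g^H mod p:
474^2 = 224676 ≡ 616
474^4 ≡ 616^2 = 379456 ≡ 531
474^8 ≡ 531^2 = 281961 ≡ 568
474^16 ≡ 568^2 = 322624 ≡ 373
474^32 ≡ 373^2 = 139129 ≡ 80
474^64 ≡ 80^2 = 6400 ≡ 469
474^128 ≡ 469^2 = 219961 ≡ 514
474^256 ≡ 514^2 = 264196 ≡ 596
273 = 256 + 16 + 1, so 474^273 ≡ 596·373·474 ≡ 551 (mod 659)
Right side y^r · r^s mod p:
286^2 = 81796 ≡ 80
286^4 ≡ 80^2 = 6400 ≡ 469
286^8 ≡ 469^2 = 219961 ≡ 514
286^16 ≡ 514^2 = 264196 ≡ 596
286^32 ≡ 596^2 = 355216 ≡ 15
286^64 ≡ 15^2 = 225
286^128 ≡ 225^2 = 50625 ≡ 541
286^256 ≡ 541^2 = 292681 ≡ 85
385 = 256 + 128 + 1, so 286^385 ≡ 85·541·286 ≡ 47 (mod 659)
385^2 = 148225 ≡ 609
385^4 ≡ 609^2 = 370881 ≡ 523
385^8 ≡ 523^2 = 273529 ≡ 44
385^16 ≡ 44^2 = 1936 ≡ 618
385^32 ≡ 618^2 = 381924 ≡ 363
385^64 ≡ 363^2 = 131769 ≡ 628
385^128 ≡ 628^2 = 394384 ≡ 302
385^256 ≡ 302^2 = 91204 ≡ 262
385^512 ≡ 262^2 = 68644 ≡ 108
645 = 512 + 128 + 4 + 1, so 385^645 ≡ 108·302·523·385 ≡ 357 (mod 659)
47·357 = 16779 ≡ 304 (mod 659)
551 ≠ 304, so verification fails.

forged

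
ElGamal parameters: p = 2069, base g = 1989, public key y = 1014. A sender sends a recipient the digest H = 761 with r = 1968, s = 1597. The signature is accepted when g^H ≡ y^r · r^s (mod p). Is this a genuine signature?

Left side g^H mod p:
1989^761 mod 2069 = 1968
Right side y^r · r^s mod p:
1014^1968 mod 2069 = 1190
1968^1597 mod 2069 = 485
1190·485 = 577150 ≡ 1968 (mod 2069)
1968 ≡ 1968 (mod 2069), so the signature is genuine.

genuine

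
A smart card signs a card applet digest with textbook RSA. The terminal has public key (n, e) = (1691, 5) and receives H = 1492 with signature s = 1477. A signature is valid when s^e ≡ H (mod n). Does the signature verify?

s^5 mod 1691 = 1492
1492 = H, so the signature checks out.

verifies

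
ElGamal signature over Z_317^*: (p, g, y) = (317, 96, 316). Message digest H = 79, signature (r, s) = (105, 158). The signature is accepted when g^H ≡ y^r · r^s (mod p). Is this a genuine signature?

genuine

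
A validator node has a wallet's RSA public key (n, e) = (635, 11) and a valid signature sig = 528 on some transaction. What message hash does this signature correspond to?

362

sig^2 ≡ 528^2 = 278784 ≡ 19
sig^4 ≡ 19^2 = 361
sig^8 ≡ 361^2 = 130321 ≡ 146
11 = 8 + 2 + 1, so sig^11 ≡ 146·19·528 ≡ 362 (mod 635)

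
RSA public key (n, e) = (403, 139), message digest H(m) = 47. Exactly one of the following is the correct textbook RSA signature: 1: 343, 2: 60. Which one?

1

Candidate 1: 343^2 = 117649 ≡ 376; 343^4 ≡ 376^2 = 141376 ≡ 326; 343^8 ≡ 326^2 = 106276 ≡ 287; 343^16 ≡ 287^2 = 82369 ≡ 157; 343^32 ≡ 157^2 = 24649 ≡ 66; 343^64 ≡ 66^2 = 4356 ≡ 326; 343^128 ≡ 326^2 = 106276 ≡ 287; 139 = 128 + 8 + 2 + 1, so 343^139 ≡ 287·287·376·343 ≡ 47 (mod 403)
  → matches H(m) = 47
Candidate 2: 60^2 = 3600 ≡ 376; 60^4 ≡ 376^2 = 141376 ≡ 326; 60^8 ≡ 326^2 = 106276 ≡ 287; 60^16 ≡ 287^2 = 82369 ≡ 157; 60^32 ≡ 157^2 = 24649 ≡ 66; 60^64 ≡ 66^2 = 4356 ≡ 326; 60^128 ≡ 326^2 = 106276 ≡ 287; 139 = 128 + 8 + 2 + 1, so 60^139 ≡ 287·287·376·60 ≡ 356 (mod 403)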